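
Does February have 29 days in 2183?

No

2183 is not a leap year.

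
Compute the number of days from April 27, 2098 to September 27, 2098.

April 2098: 30 − 27 = 3 days remain.
Then May (31), June (30), July (31), August (31): 31 + 30 + 31 + 31 = 123 days.
September 1–27, 2098: 27 days.
Total: 3 + 123 + 27 = 153 days.

153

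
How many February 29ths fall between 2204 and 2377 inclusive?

43

Years divisible by 4: 2204, 2208, …, 2376 — 44 in all.
Of these, 2300 is divisible by 100 but not 400, so not leap.
Leap years: 44 − 1 = 43.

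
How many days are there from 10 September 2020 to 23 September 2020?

Within September 2020: 23 − 10 = 13 days.

13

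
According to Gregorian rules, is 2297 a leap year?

No

2297 is not a leap year.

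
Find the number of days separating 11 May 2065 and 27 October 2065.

May 2065: 31 − 11 = 20 days remain.
Then June (30), July (31), August (31), September (30): 30 + 31 + 31 + 30 = 122 days.
October 1–27, 2065: 27 days.
Total: 20 + 122 + 27 = 169 days.

169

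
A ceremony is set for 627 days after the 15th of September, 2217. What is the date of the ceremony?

the 4th of June, 2219

Count 627 days after September 15, 2217:
September 2217: 30 − 15 = 15 days remain.
Then 20 full months totalling 608 days.
June 1–4, 2219: 4 days.
Total: 15 + 608 + 4 = 627 days.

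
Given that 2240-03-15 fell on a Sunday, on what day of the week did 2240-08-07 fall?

March 2240: 31 − 15 = 16 days remain.
Then April (30), May (31), June (30), July (31): 30 + 31 + 30 + 31 = 122 days.
August 1–7, 2240: 7 days.
Total: 16 + 122 + 7 = 145 days.
145 mod 7 = 5, so 5 days after Sunday is Friday.

Friday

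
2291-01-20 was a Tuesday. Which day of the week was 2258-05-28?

Friday

Count forward from the earlier date (May 28, 2258) to the later (January 20, 2291):
From May 28, 2258 to May 28, 2290: 32 years, of which 8 contain a Feb 29 — 24×365 + 8×366 = 11688 days.
May 2290: 31 − 28 = 3 days remain.
Then June (30), July (31), August (31), September (30), October (31), November (30), December (31): 30 + 31 + 31 + 30 + 31 + 30 + 31 = 214 days.
January 1–20, 2291: 20 days.
Residual: 237 days.
Total: 11925 days.
11925 mod 7 = 4, so 4 days before Tuesday is Friday.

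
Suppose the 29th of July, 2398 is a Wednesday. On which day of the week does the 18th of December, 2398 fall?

Friday

July 2398: 31 − 29 = 2 days remain.
Then August (31), September (30), October (31), November (30): 31 + 30 + 31 + 30 = 122 days.
December 1–18, 2398: 18 days.
Total: 2 + 122 + 18 = 142 days.
142 mod 7 = 2, so 2 days after Wednesday is Friday.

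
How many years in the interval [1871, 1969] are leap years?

Years divisible by 4: 1872, 1876, …, 1968 — 25 in all.
Of these, 1900 is divisible by 100 but not 400, so not leap.
Leap years: 25 − 1 = 24.

24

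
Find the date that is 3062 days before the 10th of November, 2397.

the 23rd of June, 2389

Count 3062 days before November 10, 2397:
From June 23, 2389 to June 23, 2397: 8 years, of which 2 contain a Feb 29 — 6×365 + 2×366 = 2922 days.
June 2397: 30 − 23 = 7 days remain.
Then July (31), August (31), September (30), October (31): 31 + 31 + 30 + 31 = 123 days.
November 1–10, 2397: 10 days.
Residual: 140 days.
Total: 3062 days.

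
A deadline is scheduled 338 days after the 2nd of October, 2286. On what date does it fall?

the 5th of September, 2287

Count 338 days after October 2, 2286:
Day-of-year of October 2, 2286: 275.
Day-of-year of September 5, 2287: 248.
2286 has 365 days, so 365 − 275 = 90 days remain in 2286.
Total: 90 + 248 = 338 days.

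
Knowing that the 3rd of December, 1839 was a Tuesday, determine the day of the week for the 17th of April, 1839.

Count forward from the earlier date (April 17, 1839) to the later (December 3, 1839):
April 1839: 30 − 17 = 13 days remain.
Then May (31), June (30), July (31), August (31), September (30), October (31), November (30): 31 + 30 + 31 + 31 + 30 + 31 + 30 = 214 days.
December 1–3, 1839: 3 days.
Total: 13 + 214 + 3 = 230 days.
230 mod 7 = 6, so 6 days before Tuesday is Wednesday.

Wednesday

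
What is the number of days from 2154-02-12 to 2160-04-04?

Day-of-year of February 12, 2154: 43.
Day-of-year of April 4, 2160: 95.
2154 has 365 days, so 365 − 43 = 322 days remain in 2154.
Full years: 2155: 365; 2156: 366; 2157: 365; 2158: 365; 2159: 365. Sum = 1826.
Total: 322 + 1826 + 95 = 2243 days.

2243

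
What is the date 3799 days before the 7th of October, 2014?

the 13th of May, 2004

Count 3799 days before October 7, 2014:
From May 13, 2004 to May 13, 2014: 10 years, of which 2 contain a Feb 29 — 8×365 + 2×366 = 3652 days.
May 2014: 31 − 13 = 18 days remain.
Then June (30), July (31), August (31), September (30): 30 + 31 + 31 + 30 = 122 days.
October 1–7, 2014: 7 days.
Residual: 147 days.
Total: 3799 days.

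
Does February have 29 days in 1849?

1849 is not a leap year.

No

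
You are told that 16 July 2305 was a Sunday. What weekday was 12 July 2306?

Thursday

July 2305: 31 − 16 = 15 days remain.
Then 11 full months totalling 334 days.
July 1–12, 2306: 12 days.
Residual: 361 days.
Total: 361 days.
361 mod 7 = 4, so 4 days after Sunday is Thursday.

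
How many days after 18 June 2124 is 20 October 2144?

From June 18, 2124 to June 18, 2144: 20 years, of which 5 contain a Feb 29 — 15×365 + 5×366 = 7305 days.
June 2144: 30 − 18 = 12 days remain.
Then July (31), August (31), September (30): 31 + 31 + 30 = 92 days.
October 1–20, 2144: 20 days.
Residual: 124 days.
Total: 7429 days.

7429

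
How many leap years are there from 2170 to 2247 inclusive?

Years divisible by 4: 2172, 2176, …, 2244 — 19 in all.
Of these, 2200 is divisible by 100 but not 400, so not leap.
Leap years: 19 − 1 = 18.

18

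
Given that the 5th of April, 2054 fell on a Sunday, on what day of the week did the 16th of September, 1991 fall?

Monday

Count forward from the earlier date (September 16, 1991) to the later (April 5, 2054):
Day-of-year of September 16, 1991: 259.
Day-of-year of April 5, 2054: 95.
1991 has 365 days, so 365 − 259 = 106 days remain in 1991.
Full years 1992–2053: 46 common + 16 leap = 46×365 + 16×366 = 22646 days.
Total: 106 + 22646 + 95 = 22847 days.
22847 mod 7 = 6, so 6 days before Sunday is Monday.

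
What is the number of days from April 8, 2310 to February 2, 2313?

1031

April 8, 2310 → April 8, 2311: 365 days.
April 8, 2311 → April 8, 2312: 366 days (2312 is a leap year).
April 2312: 30 − 8 = 22 days remain.
Then 9 full months totalling 276 days.
February 1–2, 2313: 2 days (2313 is not a leap year).
Residual: 300 days.
Total: 1031 days.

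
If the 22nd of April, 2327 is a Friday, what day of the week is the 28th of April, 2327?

Thursday

Within April 2327: 28 − 22 = 6 days.
6 mod 7 = 6, so 6 days after Friday is Thursday.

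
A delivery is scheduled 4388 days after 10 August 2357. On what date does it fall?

15 August 2369

Count 4388 days after August 10, 2357:
From August 10, 2357 to August 10, 2369: 12 years, of which 3 contain a Feb 29 — 9×365 + 3×366 = 4383 days.
Within August 2369: 15 − 10 = 5 days.
Total: 4388 days.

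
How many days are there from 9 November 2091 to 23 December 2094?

1140

Day-of-year of November 9, 2091: 313.
Day-of-year of December 23, 2094: 357.
2091 has 365 days, so 365 − 313 = 52 days remain in 2091.
Full years: 2092: 366; 2093: 365. Sum = 731.
Total: 52 + 731 + 357 = 1140 days.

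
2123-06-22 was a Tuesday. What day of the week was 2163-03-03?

From June 22, 2123 to June 22, 2162: 39 years, of which 10 contain a Feb 29 — 29×365 + 10×366 = 14245 days.
June 2162: 30 − 22 = 8 days remain.
Then July (31), August (31), September (30), October (31), November (30), December (31), January (31), February 2163 (28): 31 + 31 + 30 + 31 + 30 + 31 + 31 + 28 = 243 days.
March 1–3, 2163: 3 days.
Residual: 254 days.
Total: 14499 days.
14499 mod 7 = 2, so 2 days after Tuesday is Thursday.

Thursday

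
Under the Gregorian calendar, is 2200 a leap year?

No

2200 is not a leap year (divisible by 100 but not 400).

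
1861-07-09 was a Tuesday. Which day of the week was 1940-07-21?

Day-of-year of July 9, 1861: 190.
Day-of-year of July 21, 1940: 203.
1861 has 365 days, so 365 − 190 = 175 days remain in 1861.
Full years 1862–1939: 60 common + 18 leap = 60×365 + 18×366 = 28488 days.
Total: 175 + 28488 + 203 = 28866 days.
28866 mod 7 = 5, so 5 days after Tuesday is Sunday.

Sunday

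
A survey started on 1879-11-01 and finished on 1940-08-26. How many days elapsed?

22213

Day-of-year of November 1, 1879: 305.
Day-of-year of August 26, 1940: 239.
1879 has 365 days, so 365 − 305 = 60 days remain in 1879.
Full years 1880–1939: 46 common + 14 leap = 46×365 + 14×366 = 21914 days.
Total: 60 + 21914 + 239 = 22213 days.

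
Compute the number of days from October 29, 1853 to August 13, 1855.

653

Day-of-year of October 29, 1853: 302.
Day-of-year of August 13, 1855: 225.
1853 has 365 days, so 365 − 302 = 63 days remain in 1853.
Full years: 1854: 365. Sum = 365.
Total: 63 + 365 + 225 = 653 days.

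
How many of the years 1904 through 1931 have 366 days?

Years divisible by 4 in [1904, 1931]: 1904, 1908, 1912, 1916, 1920, 1924, 1928.
No century exceptions apply. Count: 7.

7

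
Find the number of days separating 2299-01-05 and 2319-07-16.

7496

From January 5, 2299 to January 5, 2319: 20 years, of which 4 contain a Feb 29 — 16×365 + 4×366 = 7304 days.
(2300 is not a leap year (divisible by 100 but not 400).)
January 2319: 31 − 5 = 26 days remain.
Then February 2319 (28), March (31), April (30), May (31), June (30): 28 + 31 + 30 + 31 + 30 = 150 days.
July 1–16, 2319: 16 days.
Residual: 192 days.
Total: 7496 days.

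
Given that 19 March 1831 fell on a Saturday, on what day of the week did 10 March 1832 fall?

Saturday

March 1831: 31 − 19 = 12 days remain.
Then 11 full months totalling 335 days.
March 1–10, 1832: 10 days.
Total: 12 + 335 + 10 = 357 days.
357 is a multiple of 7, so 10 March 1832 falls on the same weekday: Saturday.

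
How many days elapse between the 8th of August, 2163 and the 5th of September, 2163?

28

August 2163: 31 − 8 = 23 days remain.
September 1–5, 2163: 5 days.
Total: 23 + 5 = 28 days.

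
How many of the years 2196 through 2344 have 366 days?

Years divisible by 4: 2196, 2200, …, 2344 — 38 in all.
Of these, 2200, 2300 are divisible by 100 but not 400, so not leap.
Leap years: 38 − 2 = 36.

36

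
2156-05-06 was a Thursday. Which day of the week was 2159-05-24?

May 6, 2156 → May 6, 2157: 365 days.
May 6, 2157 → May 6, 2158: 365 days.
May 6, 2158 → May 6, 2159: 365 days.
Within May 2159: 24 − 6 = 18 days.
Total: 1113 days.
1113 is a multiple of 7, so 2159-05-24 falls on the same weekday: Thursday.

Thursday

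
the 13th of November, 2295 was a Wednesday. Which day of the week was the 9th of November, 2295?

Saturday

Count forward from the earlier date (November 9, 2295) to the later (November 13, 2295):
Within November 2295: 13 − 9 = 4 days.
4 mod 7 = 4, so 4 days before Wednesday is Saturday.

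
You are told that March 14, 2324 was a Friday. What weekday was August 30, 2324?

March 2324: 31 − 14 = 17 days remain.
Then April (30), May (31), June (30), July (31): 30 + 31 + 30 + 31 = 122 days.
August 1–30, 2324: 30 days.
Total: 17 + 122 + 30 = 169 days.
169 mod 7 = 1, so 1 day after Friday is Saturday.

Saturday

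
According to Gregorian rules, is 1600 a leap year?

Yes

1600 is a leap year (divisible by 400).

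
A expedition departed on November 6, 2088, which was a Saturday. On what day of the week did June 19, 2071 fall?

Friday

Count forward from the earlier date (June 19, 2071) to the later (November 6, 2088):
Day-of-year of June 19, 2071: 170.
Day-of-year of November 6, 2088: 311.
2071 has 365 days, so 365 − 170 = 195 days remain in 2071.
Full years 2072–2087: 12 common + 4 leap = 12×365 + 4×366 = 5844 days.
Total: 195 + 5844 + 311 = 6350 days.
6350 mod 7 = 1, so 1 day before Saturday is Friday.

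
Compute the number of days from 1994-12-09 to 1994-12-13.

Within December 1994: 13 − 9 = 4 days.

4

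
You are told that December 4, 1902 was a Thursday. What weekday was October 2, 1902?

Thursday

Count forward from the earlier date (October 2, 1902) to the later (December 4, 1902):
October 1902: 31 − 2 = 29 days remain.
Then November (30): 30 days.
December 1–4, 1902: 4 days.
Total: 29 + 30 + 4 = 63 days.
63 is a multiple of 7, so October 2, 1902 falls on the same weekday: Thursday.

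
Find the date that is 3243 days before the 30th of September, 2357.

the 13th of November, 2348

Count 3243 days before September 30, 2357:
Day-of-year of November 13, 2348: 318.
Day-of-year of September 30, 2357: 273.
2348 has 366 days, so 366 − 318 = 48 days remain in 2348.
Full years 2349–2356: 6 common + 2 leap = 6×365 + 2×366 = 2922 days.
Total: 48 + 2922 + 273 = 3243 days.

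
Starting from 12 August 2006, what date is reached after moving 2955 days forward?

14 September 2014

Count 2955 days after August 12, 2006:
Day-of-year of August 12, 2006: 224.
Day-of-year of September 14, 2014: 257.
2006 has 365 days, so 365 − 224 = 141 days remain in 2006.
Full years 2007–2013: 5 common + 2 leap = 5×365 + 2×366 = 2557 days.
Total: 141 + 2557 + 257 = 2955 days.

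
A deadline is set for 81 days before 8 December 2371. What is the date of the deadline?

18 September 2371

Count 81 days before December 8, 2371:
September 2371: 30 − 18 = 12 days remain.
Then October (31), November (30): 31 + 30 = 61 days.
December 1–8, 2371: 8 days.
Total: 12 + 61 + 8 = 81 days.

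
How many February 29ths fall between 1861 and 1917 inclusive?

13

Years divisible by 4: 1864, 1868, …, 1916 — 14 in all.
Of these, 1900 is divisible by 100 but not 400, so not leap.
Leap years: 14 − 1 = 13.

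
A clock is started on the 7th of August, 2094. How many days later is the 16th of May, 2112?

From August 7, 2094 to August 7, 2111: 17 years, of which 3 contain a Feb 29 — 14×365 + 3×366 = 6208 days.
(2100 is not a leap year (divisible by 100 but not 400).)
August 2111: 31 − 7 = 24 days remain.
Then September (30), October (31), November (30), December (31), January (31), February 2112 (29), March (31), April (30): 30 + 31 + 30 + 31 + 31 + 29 + 31 + 30 = 243 days.
May 1–16, 2112: 16 days.
Residual: 283 days.
Total: 6491 days.

6491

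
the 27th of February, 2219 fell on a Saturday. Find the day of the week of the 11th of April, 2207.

Count forward from the earlier date (April 11, 2207) to the later (February 27, 2219):
Day-of-year of April 11, 2207: 101.
Day-of-year of February 27, 2219: 58.
2207 has 365 days, so 365 − 101 = 264 days remain in 2207.
Full years 2208–2218: 8 common + 3 leap = 8×365 + 3×366 = 4018 days.
Total: 264 + 4018 + 58 = 4340 days.
4340 is a multiple of 7, so the 11th of April, 2207 falls on the same weekday: Saturday.

Saturday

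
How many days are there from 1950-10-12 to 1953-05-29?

960

Day-of-year of October 12, 1950: 285.
Day-of-year of May 29, 1953: 149.
1950 has 365 days, so 365 − 285 = 80 days remain in 1950.
Full years: 1951: 365; 1952: 366. Sum = 731.
Total: 80 + 731 + 149 = 960 days.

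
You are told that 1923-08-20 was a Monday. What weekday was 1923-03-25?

Count forward from the earlier date (March 25, 1923) to the later (August 20, 1923):
March 1923: 31 − 25 = 6 days remain.
Then April (30), May (31), June (30), July (31): 30 + 31 + 30 + 31 = 122 days.
August 1–20, 1923: 20 days.
Total: 6 + 122 + 20 = 148 days.
148 mod 7 = 1, so 1 day before Monday is Sunday.

Sunday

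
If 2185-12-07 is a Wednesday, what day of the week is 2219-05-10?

Day-of-year of December 7, 2185: 341.
Day-of-year of May 10, 2219: 130.
2185 has 365 days, so 365 − 341 = 24 days remain in 2185.
Full years 2186–2218: 26 common + 7 leap = 26×365 + 7×366 = 12052 days.
Total: 24 + 12052 + 130 = 12206 days.
12206 mod 7 = 5, so 5 days after Wednesday is Monday.

Monday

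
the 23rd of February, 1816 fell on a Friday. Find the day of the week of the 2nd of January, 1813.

Saturday

Count forward from the earlier date (January 2, 1813) to the later (February 23, 1816):
January 2, 1813 → January 2, 1814: 365 days.
January 2, 1814 → January 2, 1815: 365 days.
January 2, 1815 → January 2, 1816: 365 days.
January 1816: 31 − 2 = 29 days remain.
February 1–23, 1816: 23 days (1816 is a leap year).
Residual: 52 days.
Total: 1147 days.
1147 mod 7 = 6, so 6 days before Friday is Saturday.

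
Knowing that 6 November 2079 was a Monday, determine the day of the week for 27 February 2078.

Sunday

Count forward from the earlier date (February 27, 2078) to the later (November 6, 2079):
February 27, 2078 → February 27, 2079: 365 days.
February 2079: 28 − 27 = 1 day remains (2079 is not a leap year, so February has 28 days).
Then March (31), April (30), May (31), June (30), July (31), August (31), September (30), October (31): 31 + 30 + 31 + 30 + 31 + 31 + 30 + 31 = 245 days.
November 1–6, 2079: 6 days.
Residual: 252 days.
Total: 617 days.
617 mod 7 = 1, so 1 day before Monday is Sunday.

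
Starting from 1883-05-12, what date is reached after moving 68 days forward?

1883-07-19

Count 68 days after May 12, 1883:
May 1883: 31 − 12 = 19 days remain.
Then June (30): 30 days.
July 1–19, 1883: 19 days.
Total: 19 + 30 + 19 = 68 days.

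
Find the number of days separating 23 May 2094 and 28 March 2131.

13457

From May 23, 2094 to May 23, 2130: 36 years, of which 8 contain a Feb 29 — 28×365 + 8×366 = 13148 days.
(2100 is not a leap year (divisible by 100 but not 400).)
May 2130: 31 − 23 = 8 days remain.
Then 9 full months totalling 273 days.
March 1–28, 2131: 28 days.
Residual: 309 days.
Total: 13457 days.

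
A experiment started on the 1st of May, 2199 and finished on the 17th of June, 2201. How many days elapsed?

May 1, 2199 → May 1, 2200: 365 days (2200 is not a leap year (divisible by 100 but not 400)).
May 1, 2200 → May 1, 2201: 365 days.
May 2201: 31 − 1 = 30 days remain.
June 1–17, 2201: 17 days.
Residual: 47 days.
Total: 777 days.

777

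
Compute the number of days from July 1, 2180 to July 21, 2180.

20

Within July 2180: 21 − 1 = 20 days.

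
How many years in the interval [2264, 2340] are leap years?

Years divisible by 4: 2264, 2268, …, 2340 — 20 in all.
Of these, 2300 is divisible by 100 but not 400, so not leap.
Leap years: 20 − 1 = 19.

19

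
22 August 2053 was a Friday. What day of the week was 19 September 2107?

Monday

From August 22, 2053 to August 22, 2107: 54 years, of which 12 contain a Feb 29 — 42×365 + 12×366 = 19722 days.
(2100 is not a leap year (divisible by 100 but not 400).)
August 2107: 31 − 22 = 9 days remain.
September 1–19, 2107: 19 days.
Residual: 28 days.
Total: 19750 days.
19750 mod 7 = 3, so 3 days after Friday is Monday.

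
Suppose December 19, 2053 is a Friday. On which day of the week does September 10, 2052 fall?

Count forward from the earlier date (September 10, 2052) to the later (December 19, 2053):
Day-of-year of September 10, 2052: 254.
Day-of-year of December 19, 2053: 353.
2052 has 366 days, so 366 − 254 = 112 days remain in 2052.
Total: 112 + 353 = 465 days.
465 mod 7 = 3, so 3 days before Friday is Tuesday.

Tuesday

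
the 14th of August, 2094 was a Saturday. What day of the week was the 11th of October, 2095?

Tuesday

Day-of-year of August 14, 2094: 226.
Day-of-year of October 11, 2095: 284.
2094 has 365 days, so 365 − 226 = 139 days remain in 2094.
Total: 139 + 284 = 423 days.
423 mod 7 = 3, so 3 days after Saturday is Tuesday.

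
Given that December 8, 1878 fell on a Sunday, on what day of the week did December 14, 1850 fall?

Saturday

Count forward from the earlier date (December 14, 1850) to the later (December 8, 1878):
Day-of-year of December 14, 1850: 348.
Day-of-year of December 8, 1878: 342.
1850 has 365 days, so 365 − 348 = 17 days remain in 1850.
Full years 1851–1877: 20 common + 7 leap = 20×365 + 7×366 = 9862 days.
Total: 17 + 9862 + 342 = 10221 days.
10221 mod 7 = 1, so 1 day before Sunday is Saturday.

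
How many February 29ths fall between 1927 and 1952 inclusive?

7

Years divisible by 4 in [1927, 1952]: 1928, 1932, 1936, 1940, 1944, 1948, 1952.
No century exceptions apply. Count: 7.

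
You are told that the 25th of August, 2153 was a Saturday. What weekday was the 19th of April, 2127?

Count forward from the earlier date (April 19, 2127) to the later (August 25, 2153):
Day-of-year of April 19, 2127: 109.
Day-of-year of August 25, 2153: 237.
2127 has 365 days, so 365 − 109 = 256 days remain in 2127.
Full years 2128–2152: 18 common + 7 leap = 18×365 + 7×366 = 9132 days.
Total: 256 + 9132 + 237 = 9625 days.
9625 is a multiple of 7, so the 19th of April, 2127 falls on the same weekday: Saturday.

Saturday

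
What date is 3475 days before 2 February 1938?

29 July 1928

Count 3475 days before February 2, 1938:
Day-of-year of July 29, 1928: 211.
Day-of-year of February 2, 1938: 33.
1928 has 366 days, so 366 − 211 = 155 days remain in 1928.
Full years 1929–1937: 7 common + 2 leap = 7×365 + 2×366 = 3287 days.
Total: 155 + 3287 + 33 = 3475 days.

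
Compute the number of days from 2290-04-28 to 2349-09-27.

21701

From April 28, 2290 to April 28, 2349: 59 years, of which 14 contain a Feb 29 — 45×365 + 14×366 = 21549 days.
(2300 is not a leap year (divisible by 100 but not 400).)
April 2349: 30 − 28 = 2 days remain.
Then May (31), June (30), July (31), August (31): 31 + 30 + 31 + 31 = 123 days.
September 1–27, 2349: 27 days.
Residual: 152 days.
Total: 21701 days.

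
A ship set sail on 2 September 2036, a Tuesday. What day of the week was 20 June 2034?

Count forward from the earlier date (June 20, 2034) to the later (September 2, 2036):
Day-of-year of June 20, 2034: 171.
Day-of-year of September 2, 2036: 246.
2034 has 365 days, so 365 − 171 = 194 days remain in 2034.
Full years: 2035: 365. Sum = 365.
Total: 194 + 365 + 246 = 805 days.
805 is a multiple of 7, so 20 June 2034 falls on the same weekday: Tuesday.

Tuesday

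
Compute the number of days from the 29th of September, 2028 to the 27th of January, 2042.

From September 29, 2028 to September 29, 2041: 13 years, of which 3 contain a Feb 29 — 10×365 + 3×366 = 4748 days.
September 2041: 30 − 29 = 1 day remains.
Then October (31), November (30), December (31): 31 + 30 + 31 = 92 days.
January 1–27, 2042: 27 days.
Residual: 120 days.
Total: 4868 days.

4868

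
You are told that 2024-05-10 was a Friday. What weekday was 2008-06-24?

Tuesday

Count forward from the earlier date (June 24, 2008) to the later (May 10, 2024):
Day-of-year of June 24, 2008: 176.
Day-of-year of May 10, 2024: 131.
2008 has 366 days, so 366 − 176 = 190 days remain in 2008.
Full years 2009–2023: 12 common + 3 leap = 12×365 + 3×366 = 5478 days.
Total: 190 + 5478 + 131 = 5799 days.
5799 mod 7 = 3, so 3 days before Friday is Tuesday.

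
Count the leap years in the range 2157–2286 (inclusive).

Years divisible by 4: 2160, 2164, …, 2284 — 32 in all.
Of these, 2200 is divisible by 100 but not 400, so not leap.
Leap years: 32 − 1 = 31.

31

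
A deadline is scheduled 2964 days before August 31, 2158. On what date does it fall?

July 20, 2150

Count 2964 days before August 31, 2158:
Day-of-year of July 20, 2150: 201.
Day-of-year of August 31, 2158: 243.
2150 has 365 days, so 365 − 201 = 164 days remain in 2150.
Full years 2151–2157: 5 common + 2 leap = 5×365 + 2×366 = 2557 days.
Total: 164 + 2557 + 243 = 2964 days.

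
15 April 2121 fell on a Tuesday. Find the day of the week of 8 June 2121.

April 2121: 30 − 15 = 15 days remain.
Then May (31): 31 days.
June 1–8, 2121: 8 days.
Total: 15 + 31 + 8 = 54 days.
54 mod 7 = 5, so 5 days after Tuesday is Sunday.

Sunday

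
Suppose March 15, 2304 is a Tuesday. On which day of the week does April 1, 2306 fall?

Sunday

Day-of-year of March 15, 2304: 75.
Day-of-year of April 1, 2306: 91.
2304 has 366 days, so 366 − 75 = 291 days remain in 2304.
Full years: 2305: 365. Sum = 365.
Total: 291 + 365 + 91 = 747 days.
747 mod 7 = 5, so 5 days after Tuesday is Sunday.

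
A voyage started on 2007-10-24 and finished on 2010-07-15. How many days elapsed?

Day-of-year of October 24, 2007: 297.
Day-of-year of July 15, 2010: 196.
2007 has 365 days, so 365 − 297 = 68 days remain in 2007.
Full years: 2008: 366; 2009: 365. Sum = 731.
Total: 68 + 731 + 196 = 995 days.

995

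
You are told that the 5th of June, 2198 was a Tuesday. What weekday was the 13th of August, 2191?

Count forward from the earlier date (August 13, 2191) to the later (June 5, 2198):
Day-of-year of August 13, 2191: 225.
Day-of-year of June 5, 2198: 156.
2191 has 365 days, so 365 − 225 = 140 days remain in 2191.
Full years: 2192: 366; 2193: 365; 2194: 365; 2195: 365; 2196: 366; 2197: 365. Sum = 2192.
Total: 140 + 2192 + 156 = 2488 days.
2488 mod 7 = 3, so 3 days before Tuesday is Saturday.

Saturday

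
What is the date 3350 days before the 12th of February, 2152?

the 11th of December, 2142

Count 3350 days before February 12, 2152:
Day-of-year of December 11, 2142: 345.
Day-of-year of February 12, 2152: 43.
2142 has 365 days, so 365 − 345 = 20 days remain in 2142.
Full years 2143–2151: 7 common + 2 leap = 7×365 + 2×366 = 3287 days.
Total: 20 + 3287 + 43 = 3350 days.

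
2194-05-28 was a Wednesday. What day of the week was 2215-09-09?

Saturday

Day-of-year of May 28, 2194: 148.
Day-of-year of September 9, 2215: 252.
2194 has 365 days, so 365 − 148 = 217 days remain in 2194.
Full years 2195–2214: 16 common + 4 leap = 16×365 + 4×366 = 7304 days.
Total: 217 + 7304 + 252 = 7773 days.
7773 mod 7 = 3, so 3 days after Wednesday is Saturday.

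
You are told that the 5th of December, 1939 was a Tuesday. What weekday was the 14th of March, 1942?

Saturday

Day-of-year of December 5, 1939: 339.
Day-of-year of March 14, 1942: 73.
1939 has 365 days, so 365 − 339 = 26 days remain in 1939.
Full years: 1940: 366; 1941: 365. Sum = 731.
Total: 26 + 731 + 73 = 830 days.
830 mod 7 = 4, so 4 days after Tuesday is Saturday.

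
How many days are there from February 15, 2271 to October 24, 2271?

February 2271: 28 − 15 = 13 days remain (2271 is not a leap year, so February has 28 days).
Then March (31), April (30), May (31), June (30), July (31), August (31), September (30): 31 + 30 + 31 + 30 + 31 + 31 + 30 = 214 days.
October 1–24, 2271: 24 days.
Total: 13 + 214 + 24 = 251 days.

251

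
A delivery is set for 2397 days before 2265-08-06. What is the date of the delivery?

2259-01-13

Count 2397 days before August 6, 2265:
Day-of-year of January 13, 2259: 13.
Day-of-year of August 6, 2265: 218.
2259 has 365 days, so 365 − 13 = 352 days remain in 2259.
Full years: 2260: 366; 2261: 365; 2262: 365; 2263: 365; 2264: 366. Sum = 1827.
Total: 352 + 1827 + 218 = 2397 days.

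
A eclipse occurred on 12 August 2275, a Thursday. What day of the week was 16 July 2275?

Count forward from the earlier date (July 16, 2275) to the later (August 12, 2275):
July 2275: 31 − 16 = 15 days remain.
August 1–12, 2275: 12 days.
Total: 15 + 12 = 27 days.
27 mod 7 = 6, so 6 days before Thursday is Friday.

Friday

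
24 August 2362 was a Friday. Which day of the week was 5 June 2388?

From August 24, 2362 to August 24, 2387: 25 years, of which 6 contain a Feb 29 — 19×365 + 6×366 = 9131 days.
August 2387: 31 − 24 = 7 days remain.
Then 9 full months totalling 274 days.
June 1–5, 2388: 5 days.
Residual: 286 days.
Total: 9417 days.
9417 mod 7 = 2, so 2 days after Friday is Sunday.

Sunday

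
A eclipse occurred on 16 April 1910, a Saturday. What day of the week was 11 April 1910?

Monday

Count forward from the earlier date (April 11, 1910) to the later (April 16, 1910):
Within April 1910: 16 − 11 = 5 days.
5 mod 7 = 5, so 5 days before Saturday is Monday.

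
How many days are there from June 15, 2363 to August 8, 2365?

785

Day-of-year of June 15, 2363: 166.
Day-of-year of August 8, 2365: 220.
2363 has 365 days, so 365 − 166 = 199 days remain in 2363.
Full years: 2364: 366. Sum = 366.
Total: 199 + 366 + 220 = 785 days.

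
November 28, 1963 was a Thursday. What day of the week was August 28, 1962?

Count forward from the earlier date (August 28, 1962) to the later (November 28, 1963):
August 28, 1962 → August 28, 1963: 365 days.
August 1963: 31 − 28 = 3 days remain.
Then September (30), October (31): 30 + 31 = 61 days.
November 1–28, 1963: 28 days.
Residual: 92 days.
Total: 457 days.
457 mod 7 = 2, so 2 days before Thursday is Tuesday.

Tuesday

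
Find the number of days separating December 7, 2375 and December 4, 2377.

728

December 2375: 31 − 7 = 24 days remain.
Then 23 full months totalling 700 days.
December 1–4, 2377: 4 days.
Total: 24 + 700 + 4 = 728 days.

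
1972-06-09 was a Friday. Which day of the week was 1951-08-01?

Count forward from the earlier date (August 1, 1951) to the later (June 9, 1972):
Day-of-year of August 1, 1951: 213.
Day-of-year of June 9, 1972: 161.
1951 has 365 days, so 365 − 213 = 152 days remain in 1951.
Full years 1952–1971: 15 common + 5 leap = 15×365 + 5×366 = 7305 days.
Total: 152 + 7305 + 161 = 7618 days.
7618 mod 7 = 2, so 2 days before Friday is Wednesday.

Wednesday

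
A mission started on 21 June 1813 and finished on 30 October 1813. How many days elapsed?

131

June 1813: 30 − 21 = 9 days remain.
Then July (31), August (31), September (30): 31 + 31 + 30 = 92 days.
October 1–30, 1813: 30 days.
Total: 9 + 92 + 30 = 131 days.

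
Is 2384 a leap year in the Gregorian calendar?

Yes

2384 is a leap year.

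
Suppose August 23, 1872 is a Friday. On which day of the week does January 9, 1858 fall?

Saturday

Count forward from the earlier date (January 9, 1858) to the later (August 23, 1872):
Day-of-year of January 9, 1858: 9.
Day-of-year of August 23, 1872: 236.
1858 has 365 days, so 365 − 9 = 356 days remain in 1858.
Full years 1859–1871: 10 common + 3 leap = 10×365 + 3×366 = 4748 days.
Total: 356 + 4748 + 236 = 5340 days.
5340 mod 7 = 6, so 6 days before Friday is Saturday.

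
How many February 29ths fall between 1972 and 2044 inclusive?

19

Years divisible by 4: 1972, 1976, …, 2044 — 19 in all.
2000 is divisible by 400, so still leap.
No century exceptions apply. Count: 19.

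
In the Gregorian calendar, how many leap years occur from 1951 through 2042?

23

Years divisible by 4: 1952, 1956, …, 2040 — 23 in all.
2000 is divisible by 400, so still leap.
No century exceptions apply. Count: 23.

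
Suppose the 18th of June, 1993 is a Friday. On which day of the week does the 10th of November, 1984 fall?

Saturday

Count forward from the earlier date (November 10, 1984) to the later (June 18, 1993):
Day-of-year of November 10, 1984: 315.
Day-of-year of June 18, 1993: 169.
1984 has 366 days, so 366 − 315 = 51 days remain in 1984.
Full years 1985–1992: 6 common + 2 leap = 6×365 + 2×366 = 2922 days.
Total: 51 + 2922 + 169 = 3142 days.
3142 mod 7 = 6, so 6 days before Friday is Saturday.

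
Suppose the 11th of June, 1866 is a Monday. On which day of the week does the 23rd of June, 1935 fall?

Sunday

Day-of-year of June 11, 1866: 162.
Day-of-year of June 23, 1935: 174.
1866 has 365 days, so 365 − 162 = 203 days remain in 1866.
Full years 1867–1934: 52 common + 16 leap = 52×365 + 16×366 = 24836 days.
Total: 203 + 24836 + 174 = 25213 days.
25213 mod 7 = 6, so 6 days after Monday is Sunday.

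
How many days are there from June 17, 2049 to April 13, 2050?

300

June 2049: 30 − 17 = 13 days remain.
Then 9 full months totalling 274 days.
April 1–13, 2050: 13 days.
Residual: 300 days.
Total: 300 days.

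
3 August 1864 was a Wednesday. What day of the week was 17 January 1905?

From August 3, 1864 to August 3, 1904: 40 years, of which 9 contain a Feb 29 — 31×365 + 9×366 = 14609 days.
(1900 is not a leap year (divisible by 100 but not 400).)
August 1904: 31 − 3 = 28 days remain.
Then September (30), October (31), November (30), December (31): 30 + 31 + 30 + 31 = 122 days.
January 1–17, 1905: 17 days.
Residual: 167 days.
Total: 14776 days.
14776 mod 7 = 6, so 6 days after Wednesday is Tuesday.

Tuesday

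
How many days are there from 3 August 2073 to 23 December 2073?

142

August 2073: 31 − 3 = 28 days remain.
Then September (30), October (31), November (30): 30 + 31 + 30 = 91 days.
December 1–23, 2073: 23 days.
Total: 28 + 91 + 23 = 142 days.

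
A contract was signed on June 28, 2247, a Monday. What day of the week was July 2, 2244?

Count forward from the earlier date (July 2, 2244) to the later (June 28, 2247):
July 2, 2244 → July 2, 2245: 365 days.
July 2, 2245 → July 2, 2246: 365 days.
July 2246: 31 − 2 = 29 days remain.
Then 10 full months totalling 304 days.
June 1–28, 2247: 28 days.
Residual: 361 days.
Total: 1091 days.
1091 mod 7 = 6, so 6 days before Monday is Tuesday.

Tuesday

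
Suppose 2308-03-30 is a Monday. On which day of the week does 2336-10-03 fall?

From March 30, 2308 to March 30, 2336: 28 years, of which 7 contain a Feb 29 — 21×365 + 7×366 = 10227 days.
March 2336: 31 − 30 = 1 day remains.
Then April (30), May (31), June (30), July (31), August (31), September (30): 30 + 31 + 30 + 31 + 31 + 30 = 183 days.
October 1–3, 2336: 3 days.
Residual: 187 days.
Total: 10414 days.
10414 mod 7 = 5, so 5 days after Monday is Saturday.

Saturday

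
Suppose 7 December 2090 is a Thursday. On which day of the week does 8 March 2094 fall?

Monday

Day-of-year of December 7, 2090: 341.
Day-of-year of March 8, 2094: 67.
2090 has 365 days, so 365 − 341 = 24 days remain in 2090.
Full years: 2091: 365; 2092: 366; 2093: 365. Sum = 1096.
Total: 24 + 1096 + 67 = 1187 days.
1187 mod 7 = 4, so 4 days after Thursday is Monday.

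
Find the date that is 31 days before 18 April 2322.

18 March 2322

Count 31 days before April 18, 2322:
March 2322: 31 − 18 = 13 days remain.
April 1–18, 2322: 18 days.
Total: 13 + 18 = 31 days.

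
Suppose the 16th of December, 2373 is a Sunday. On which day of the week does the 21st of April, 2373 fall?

Saturday

Count forward from the earlier date (April 21, 2373) to the later (December 16, 2373):
April 2373: 30 − 21 = 9 days remain.
Then May (31), June (30), July (31), August (31), September (30), October (31), November (30): 31 + 30 + 31 + 31 + 30 + 31 + 30 = 214 days.
December 1–16, 2373: 16 days.
Total: 9 + 214 + 16 = 239 days.
239 mod 7 = 1, so 1 day before Sunday is Saturday.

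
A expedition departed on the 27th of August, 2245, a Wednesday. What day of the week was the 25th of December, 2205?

Wednesday

Count forward from the earlier date (December 25, 2205) to the later (August 27, 2245):
Day-of-year of December 25, 2205: 359.
Day-of-year of August 27, 2245: 239.
2205 has 365 days, so 365 − 359 = 6 days remain in 2205.
Full years 2206–2244: 29 common + 10 leap = 29×365 + 10×366 = 14245 days.
Total: 6 + 14245 + 239 = 14490 days.
14490 is a multiple of 7, so the 25th of December, 2205 falls on the same weekday: Wednesday.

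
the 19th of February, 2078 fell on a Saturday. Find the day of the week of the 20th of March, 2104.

Day-of-year of February 19, 2078: 50.
Day-of-year of March 20, 2104: 80.
2078 has 365 days, so 365 − 50 = 315 days remain in 2078.
Full years 2079–2103: 20 common + 5 leap = 20×365 + 5×366 = 9130 days.
Total: 315 + 9130 + 80 = 9525 days.
9525 mod 7 = 5, so 5 days after Saturday is Thursday.

Thursday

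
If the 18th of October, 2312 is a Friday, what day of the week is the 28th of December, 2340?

From October 18, 2312 to October 18, 2340: 28 years, of which 7 contain a Feb 29 — 21×365 + 7×366 = 10227 days.
October 2340: 31 − 18 = 13 days remain.
Then November (30): 30 days.
December 1–28, 2340: 28 days.
Residual: 71 days.
Total: 10298 days.
10298 mod 7 = 1, so 1 day after Friday is Saturday.

Saturday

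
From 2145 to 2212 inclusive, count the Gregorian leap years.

Years divisible by 4: 2148, 2152, …, 2212 — 17 in all.
Of these, 2200 is divisible by 100 but not 400, so not leap.
Leap years: 17 − 1 = 16.

16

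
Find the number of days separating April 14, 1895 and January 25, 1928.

From April 14, 1895 to April 14, 1927: 32 years, of which 7 contain a Feb 29 — 25×365 + 7×366 = 11687 days.
(1900 is not a leap year (divisible by 100 but not 400).)
April 1927: 30 − 14 = 16 days remain.
Then May (31), June (30), July (31), August (31), September (30), October (31), November (30), December (31): 31 + 30 + 31 + 31 + 30 + 31 + 30 + 31 = 245 days.
January 1–25, 1928: 25 days.
Residual: 286 days.
Total: 11973 days.

11973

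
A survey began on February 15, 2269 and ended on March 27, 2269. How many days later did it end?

40

February 2269: 28 − 15 = 13 days remain (2269 is not a leap year, so February has 28 days).
March 1–27, 2269: 27 days.
Total: 13 + 27 = 40 days.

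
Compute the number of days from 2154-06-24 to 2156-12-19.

June 24, 2154 → June 24, 2155: 365 days.
June 24, 2155 → June 24, 2156: 366 days (2156 is a leap year).
June 2156: 30 − 24 = 6 days remain.
Then July (31), August (31), September (30), October (31), November (30): 31 + 31 + 30 + 31 + 30 = 153 days.
December 1–19, 2156: 19 days.
Residual: 178 days.
Total: 909 days.

909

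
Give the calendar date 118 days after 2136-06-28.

2136-10-24

Count 118 days after June 28, 2136:
June 2136: 30 − 28 = 2 days remain.
Then July (31), August (31), September (30): 31 + 31 + 30 = 92 days.
October 1–24, 2136: 24 days.
Total: 2 + 92 + 24 = 118 days.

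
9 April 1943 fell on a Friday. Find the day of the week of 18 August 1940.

Sunday

Count forward from the earlier date (August 18, 1940) to the later (April 9, 1943):
Day-of-year of August 18, 1940: 231.
Day-of-year of April 9, 1943: 99.
1940 has 366 days, so 366 − 231 = 135 days remain in 1940.
Full years: 1941: 365; 1942: 365. Sum = 730.
Total: 135 + 730 + 99 = 964 days.
964 mod 7 = 5, so 5 days before Friday is Sunday.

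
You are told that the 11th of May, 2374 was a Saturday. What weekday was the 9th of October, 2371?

Saturday

Count forward from the earlier date (October 9, 2371) to the later (May 11, 2374):
Day-of-year of October 9, 2371: 282.
Day-of-year of May 11, 2374: 131.
2371 has 365 days, so 365 − 282 = 83 days remain in 2371.
Full years: 2372: 366; 2373: 365. Sum = 731.
Total: 83 + 731 + 131 = 945 days.
945 is a multiple of 7, so the 9th of October, 2371 falls on the same weekday: Saturday.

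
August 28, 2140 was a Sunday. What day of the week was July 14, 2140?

Count forward from the earlier date (July 14, 2140) to the later (August 28, 2140):
July 2140: 31 − 14 = 17 days remain.
August 1–28, 2140: 28 days.
Total: 17 + 28 = 45 days.
45 mod 7 = 3, so 3 days before Sunday is Thursday.

Thursday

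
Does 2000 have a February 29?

2000 is a leap year (divisible by 400).

Yes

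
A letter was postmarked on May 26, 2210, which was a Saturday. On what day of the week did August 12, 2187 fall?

Sunday

Count forward from the earlier date (August 12, 2187) to the later (May 26, 2210):
From August 12, 2187 to August 12, 2209: 22 years, of which 5 contain a Feb 29 — 17×365 + 5×366 = 8035 days.
(2200 is not a leap year (divisible by 100 but not 400).)
August 2209: 31 − 12 = 19 days remain.
Then September (30), October (31), November (30), December (31), January (31), February 2210 (28), March (31), April (30): 30 + 31 + 30 + 31 + 31 + 28 + 31 + 30 = 242 days.
May 1–26, 2210: 26 days.
Residual: 287 days.
Total: 8322 days.
8322 mod 7 = 6, so 6 days before Saturday is Sunday.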